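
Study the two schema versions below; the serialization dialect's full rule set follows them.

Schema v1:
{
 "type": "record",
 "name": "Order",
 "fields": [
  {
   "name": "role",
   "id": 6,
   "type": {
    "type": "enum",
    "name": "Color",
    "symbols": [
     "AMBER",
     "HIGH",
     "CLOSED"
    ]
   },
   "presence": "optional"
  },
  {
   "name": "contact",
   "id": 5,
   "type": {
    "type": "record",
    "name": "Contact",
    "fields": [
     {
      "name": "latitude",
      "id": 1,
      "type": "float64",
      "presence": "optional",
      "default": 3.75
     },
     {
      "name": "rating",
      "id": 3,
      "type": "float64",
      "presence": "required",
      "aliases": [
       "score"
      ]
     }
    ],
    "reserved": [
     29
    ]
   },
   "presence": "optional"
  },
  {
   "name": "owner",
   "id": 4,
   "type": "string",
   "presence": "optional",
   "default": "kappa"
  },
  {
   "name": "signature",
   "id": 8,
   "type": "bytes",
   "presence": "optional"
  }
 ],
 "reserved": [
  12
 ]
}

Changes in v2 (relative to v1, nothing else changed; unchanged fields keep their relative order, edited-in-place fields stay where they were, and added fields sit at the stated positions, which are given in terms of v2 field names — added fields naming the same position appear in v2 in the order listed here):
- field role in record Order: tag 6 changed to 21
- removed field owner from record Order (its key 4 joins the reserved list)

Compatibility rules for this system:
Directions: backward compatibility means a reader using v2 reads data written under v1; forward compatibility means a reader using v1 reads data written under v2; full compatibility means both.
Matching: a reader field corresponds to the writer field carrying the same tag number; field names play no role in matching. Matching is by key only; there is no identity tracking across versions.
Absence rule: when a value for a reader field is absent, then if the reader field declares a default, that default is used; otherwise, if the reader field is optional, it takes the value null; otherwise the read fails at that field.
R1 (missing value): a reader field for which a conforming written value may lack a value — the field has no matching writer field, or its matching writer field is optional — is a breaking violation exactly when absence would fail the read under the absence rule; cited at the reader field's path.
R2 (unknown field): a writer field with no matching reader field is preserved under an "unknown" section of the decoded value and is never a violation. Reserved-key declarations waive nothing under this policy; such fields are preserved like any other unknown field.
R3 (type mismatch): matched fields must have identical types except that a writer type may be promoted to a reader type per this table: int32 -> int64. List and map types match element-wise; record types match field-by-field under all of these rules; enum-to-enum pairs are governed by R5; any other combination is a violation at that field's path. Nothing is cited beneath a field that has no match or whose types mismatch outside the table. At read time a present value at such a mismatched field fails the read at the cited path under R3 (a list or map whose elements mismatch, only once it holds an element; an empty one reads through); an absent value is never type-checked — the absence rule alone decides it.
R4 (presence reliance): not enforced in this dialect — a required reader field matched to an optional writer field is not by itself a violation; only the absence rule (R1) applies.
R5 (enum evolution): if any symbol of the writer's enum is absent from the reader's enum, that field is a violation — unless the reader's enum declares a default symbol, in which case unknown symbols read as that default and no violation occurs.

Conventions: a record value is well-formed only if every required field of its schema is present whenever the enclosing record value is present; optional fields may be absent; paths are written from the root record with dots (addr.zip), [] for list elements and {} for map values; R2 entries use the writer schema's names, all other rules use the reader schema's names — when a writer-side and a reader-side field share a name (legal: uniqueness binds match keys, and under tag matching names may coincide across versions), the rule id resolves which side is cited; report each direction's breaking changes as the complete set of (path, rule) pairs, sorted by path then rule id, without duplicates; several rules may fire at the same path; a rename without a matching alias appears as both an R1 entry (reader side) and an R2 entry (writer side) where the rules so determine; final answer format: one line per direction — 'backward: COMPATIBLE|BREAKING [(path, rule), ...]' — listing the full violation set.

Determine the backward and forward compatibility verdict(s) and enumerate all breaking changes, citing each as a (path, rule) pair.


the writer's type comes first in each Order pair
backward pass over Order, reader schema v2, writer schema v1:
  no writer field matches reader role
  writer optional, Contact -> Contact: reader contact maps from writer contact
  writer optional, bytes -> bytes: reader signature maps from writer signature
  writer field role has no reader counterpart
  writer field owner has no reader counterpart
  writer optional, float64 -> float64: reader contact.latitude maps from writer contact.latitude
  writer required, float64 -> float64: reader contact.rating maps from writer contact.rating
  nothing fires on Order: backward is COMPATIBLE
forward pass over Order, reader schema v1, writer schema v2:
  no writer field matches reader role
  writer optional, Contact -> Contact: reader contact maps from writer contact
  no writer field matches reader owner
  writer optional, bytes -> bytes: reader signature maps from writer signature
  writer field role has no reader counterpart
  writer optional, float64 -> float64: reader contact.latitude maps from writer contact.latitude
  writer required, float64 -> float64: reader contact.rating maps from writer contact.rating
  nothing fires on Order: forward is COMPATIBLE

backward: COMPATIBLE []; forward: COMPATIBLE []


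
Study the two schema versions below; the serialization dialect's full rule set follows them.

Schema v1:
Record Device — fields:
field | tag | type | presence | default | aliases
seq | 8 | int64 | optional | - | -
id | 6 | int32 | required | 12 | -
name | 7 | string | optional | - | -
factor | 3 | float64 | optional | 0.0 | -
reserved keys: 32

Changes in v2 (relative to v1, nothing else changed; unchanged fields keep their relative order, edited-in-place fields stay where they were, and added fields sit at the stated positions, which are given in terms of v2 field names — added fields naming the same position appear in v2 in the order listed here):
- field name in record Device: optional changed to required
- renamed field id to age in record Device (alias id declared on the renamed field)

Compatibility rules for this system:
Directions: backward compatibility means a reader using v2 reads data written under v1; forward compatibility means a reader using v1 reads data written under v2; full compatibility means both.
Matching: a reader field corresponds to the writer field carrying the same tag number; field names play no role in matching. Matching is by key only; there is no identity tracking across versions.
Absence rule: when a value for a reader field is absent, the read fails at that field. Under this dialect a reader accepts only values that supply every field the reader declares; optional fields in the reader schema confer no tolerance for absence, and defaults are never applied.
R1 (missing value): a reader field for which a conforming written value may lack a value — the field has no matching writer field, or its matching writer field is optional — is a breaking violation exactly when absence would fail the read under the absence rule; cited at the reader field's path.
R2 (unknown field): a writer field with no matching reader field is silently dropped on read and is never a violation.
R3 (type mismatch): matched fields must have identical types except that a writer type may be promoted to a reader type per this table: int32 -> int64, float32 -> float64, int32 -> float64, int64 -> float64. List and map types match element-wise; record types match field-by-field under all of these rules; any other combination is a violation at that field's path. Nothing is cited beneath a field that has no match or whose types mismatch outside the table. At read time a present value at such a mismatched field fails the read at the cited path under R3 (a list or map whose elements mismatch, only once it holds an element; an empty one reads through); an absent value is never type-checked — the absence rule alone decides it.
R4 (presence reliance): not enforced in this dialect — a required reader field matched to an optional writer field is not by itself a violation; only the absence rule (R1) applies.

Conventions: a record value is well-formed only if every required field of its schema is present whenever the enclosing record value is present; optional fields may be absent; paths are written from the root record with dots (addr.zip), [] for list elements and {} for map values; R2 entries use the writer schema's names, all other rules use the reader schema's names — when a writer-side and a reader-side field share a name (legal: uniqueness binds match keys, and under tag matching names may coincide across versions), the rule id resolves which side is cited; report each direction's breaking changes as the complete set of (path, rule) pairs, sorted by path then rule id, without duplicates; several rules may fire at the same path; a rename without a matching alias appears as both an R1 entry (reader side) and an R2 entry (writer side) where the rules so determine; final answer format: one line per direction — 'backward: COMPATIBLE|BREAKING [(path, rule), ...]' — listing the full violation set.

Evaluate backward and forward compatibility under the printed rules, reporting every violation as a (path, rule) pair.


the writer's type comes first in each Device pair
checking backward for Device: reader v2 against writer v1:
  seq <- seq (int64 -> int64, writer optional)
  age <- id (int32 -> int32, writer required)
  name <- name (string -> string, writer optional)
  factor <- factor (float64 -> float64, writer optional)
  violation R1 at factor
  violation R1 at name
  violation R1 at seq
  backward on Device therefore BREAKING (3)
checking forward for Device: reader v1 against writer v2:
  seq <- seq (int64 -> int64, writer optional)
  id <- age (int32 -> int32, writer required)
  name <- name (string -> string, writer required)
  factor <- factor (float64 -> float64, writer optional)
  violation R1 at factor
  violation R1 at seq
  forward on Device therefore BREAKING (2)

backward: BREAKING [(factor, R1), (name, R1), (seq, R1)]; forward: BREAKING [(factor, R1), (seq, R1)]


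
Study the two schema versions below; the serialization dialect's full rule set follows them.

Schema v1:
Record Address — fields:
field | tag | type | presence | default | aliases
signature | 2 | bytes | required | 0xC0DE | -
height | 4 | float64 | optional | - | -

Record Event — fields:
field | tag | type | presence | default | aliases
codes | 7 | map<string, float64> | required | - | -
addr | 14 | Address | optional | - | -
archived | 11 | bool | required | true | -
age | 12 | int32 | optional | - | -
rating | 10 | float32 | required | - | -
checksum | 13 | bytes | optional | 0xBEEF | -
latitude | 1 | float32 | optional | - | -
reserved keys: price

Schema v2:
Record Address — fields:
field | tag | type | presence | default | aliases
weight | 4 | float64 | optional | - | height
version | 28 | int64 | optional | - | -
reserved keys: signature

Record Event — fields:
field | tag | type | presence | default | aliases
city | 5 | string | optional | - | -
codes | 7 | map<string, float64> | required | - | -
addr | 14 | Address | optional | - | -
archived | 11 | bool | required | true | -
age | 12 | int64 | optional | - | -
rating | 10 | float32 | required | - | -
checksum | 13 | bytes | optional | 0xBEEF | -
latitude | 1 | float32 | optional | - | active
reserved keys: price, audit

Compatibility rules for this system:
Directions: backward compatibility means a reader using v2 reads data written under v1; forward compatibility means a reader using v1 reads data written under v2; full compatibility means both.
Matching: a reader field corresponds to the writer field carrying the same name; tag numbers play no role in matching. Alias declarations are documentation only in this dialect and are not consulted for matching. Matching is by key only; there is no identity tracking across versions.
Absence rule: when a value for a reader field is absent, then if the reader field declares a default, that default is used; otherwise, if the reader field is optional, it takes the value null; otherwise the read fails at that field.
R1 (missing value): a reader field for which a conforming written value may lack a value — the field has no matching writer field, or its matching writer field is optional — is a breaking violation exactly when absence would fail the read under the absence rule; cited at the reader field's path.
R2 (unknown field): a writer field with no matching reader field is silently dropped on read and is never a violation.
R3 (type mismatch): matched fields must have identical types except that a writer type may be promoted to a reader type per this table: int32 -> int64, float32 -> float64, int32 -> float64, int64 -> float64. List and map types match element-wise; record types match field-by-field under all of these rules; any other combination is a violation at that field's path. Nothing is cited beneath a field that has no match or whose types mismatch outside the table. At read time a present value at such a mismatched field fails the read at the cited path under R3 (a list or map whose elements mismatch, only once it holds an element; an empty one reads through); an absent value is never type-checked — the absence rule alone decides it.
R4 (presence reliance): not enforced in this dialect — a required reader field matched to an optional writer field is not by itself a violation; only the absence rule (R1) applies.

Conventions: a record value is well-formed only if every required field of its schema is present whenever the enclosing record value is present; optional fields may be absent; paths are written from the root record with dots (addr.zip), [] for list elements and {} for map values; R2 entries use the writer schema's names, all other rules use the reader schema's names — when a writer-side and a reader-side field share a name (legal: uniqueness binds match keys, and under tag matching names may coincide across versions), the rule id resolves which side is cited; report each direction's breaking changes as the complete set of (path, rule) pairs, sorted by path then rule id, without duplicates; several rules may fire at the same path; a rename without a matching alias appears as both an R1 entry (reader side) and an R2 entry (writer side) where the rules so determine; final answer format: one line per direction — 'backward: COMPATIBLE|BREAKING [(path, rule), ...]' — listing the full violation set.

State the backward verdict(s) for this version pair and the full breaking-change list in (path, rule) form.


backward: COMPATIBLE []

each type pair in Event: writer, then reader
backward on Event — v2 reading data written by v1:
  city has no writer counterpart
  codes <- codes (map<string, float64> -> map<string, float64>, writer required)
  addr <- addr (Address -> Address, writer optional)
  archived <- archived (bool -> bool, writer required)
  age <- age (int32 -> int64, writer optional)
  rating <- rating (float32 -> float32, writer required)
  checksum <- checksum (bytes -> bytes, writer optional)
  latitude <- latitude (float32 -> float32, writer optional)
  addr.weight has no writer counterpart
  addr.version has no writer counterpart
  writer addr.signature: unknown to reader
  writer addr.height: unknown to reader
  => no violations; backward on Event: COMPATIBLE
checking off the Event differences that do not matter here:
  added field city to record Event: optional string, tag 5 (in v2 it sits immediately before codes) -> no rule fires on it in Event's dialect; the asked verdict holds
  removed field signature from record Address (its key "signature" joins the reserved list) -> no rule fires on it in Event's dialect; the asked verdict holds
  field age in record Event: type int32 changed to int64 -> fires only in the forward direction of Event, which is not asked here
  renamed field height to weight in record Address (alias height declared on the renamed field) -> no rule fires on it in Event's dialect; the asked verdict holds
  added field version to record Address: optional int64, tag 28 (in v2 it sits last) -> no rule fires on it in Event's dialect; the asked verdict holds


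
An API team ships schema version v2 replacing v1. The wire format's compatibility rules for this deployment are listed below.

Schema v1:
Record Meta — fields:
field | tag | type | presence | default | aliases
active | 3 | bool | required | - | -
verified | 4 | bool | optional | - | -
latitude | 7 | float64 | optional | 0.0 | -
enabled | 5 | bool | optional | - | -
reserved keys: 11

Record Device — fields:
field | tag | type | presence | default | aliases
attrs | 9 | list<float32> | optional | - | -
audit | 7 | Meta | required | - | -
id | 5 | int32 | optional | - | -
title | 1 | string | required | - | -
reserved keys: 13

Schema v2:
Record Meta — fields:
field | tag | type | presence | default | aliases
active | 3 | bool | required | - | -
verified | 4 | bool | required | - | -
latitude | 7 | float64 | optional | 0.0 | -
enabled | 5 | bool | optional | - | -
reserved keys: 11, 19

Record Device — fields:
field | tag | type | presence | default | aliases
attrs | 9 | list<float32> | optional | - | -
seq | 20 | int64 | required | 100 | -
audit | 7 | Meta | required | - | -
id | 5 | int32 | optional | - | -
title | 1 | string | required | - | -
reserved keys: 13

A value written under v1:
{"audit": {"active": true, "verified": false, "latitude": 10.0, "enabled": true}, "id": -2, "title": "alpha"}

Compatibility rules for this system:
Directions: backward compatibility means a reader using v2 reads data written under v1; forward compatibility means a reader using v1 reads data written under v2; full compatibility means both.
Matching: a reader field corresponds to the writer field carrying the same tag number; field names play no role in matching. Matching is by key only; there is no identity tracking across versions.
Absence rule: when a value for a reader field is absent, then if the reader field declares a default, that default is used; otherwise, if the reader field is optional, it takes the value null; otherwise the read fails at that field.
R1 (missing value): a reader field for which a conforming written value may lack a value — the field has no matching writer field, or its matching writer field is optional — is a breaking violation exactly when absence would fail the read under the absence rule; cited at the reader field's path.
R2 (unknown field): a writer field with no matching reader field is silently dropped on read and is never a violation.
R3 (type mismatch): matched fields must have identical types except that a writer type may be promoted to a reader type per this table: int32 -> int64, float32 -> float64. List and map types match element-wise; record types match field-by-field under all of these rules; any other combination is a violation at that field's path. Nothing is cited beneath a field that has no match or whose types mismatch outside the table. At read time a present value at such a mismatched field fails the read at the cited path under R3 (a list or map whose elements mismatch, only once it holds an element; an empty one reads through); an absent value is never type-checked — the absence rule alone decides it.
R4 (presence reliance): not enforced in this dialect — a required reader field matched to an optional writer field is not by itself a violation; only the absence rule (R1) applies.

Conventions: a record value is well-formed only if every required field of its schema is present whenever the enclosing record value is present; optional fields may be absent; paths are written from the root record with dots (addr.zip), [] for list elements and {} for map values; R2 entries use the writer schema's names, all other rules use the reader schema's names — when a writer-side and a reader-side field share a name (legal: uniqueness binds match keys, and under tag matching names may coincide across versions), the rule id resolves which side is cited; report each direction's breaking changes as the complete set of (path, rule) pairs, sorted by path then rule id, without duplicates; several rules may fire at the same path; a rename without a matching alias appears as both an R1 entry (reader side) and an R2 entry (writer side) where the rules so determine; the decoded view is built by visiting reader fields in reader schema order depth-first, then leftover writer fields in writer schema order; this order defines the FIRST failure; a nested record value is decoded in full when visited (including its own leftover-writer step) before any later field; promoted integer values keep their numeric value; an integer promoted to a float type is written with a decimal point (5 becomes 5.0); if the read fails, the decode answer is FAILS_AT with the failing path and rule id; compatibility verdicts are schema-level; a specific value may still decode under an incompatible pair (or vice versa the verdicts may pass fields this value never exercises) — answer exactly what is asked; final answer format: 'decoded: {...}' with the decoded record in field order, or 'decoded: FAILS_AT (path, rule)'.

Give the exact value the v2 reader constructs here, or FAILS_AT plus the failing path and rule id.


in Device below, arrows point writer -> reader
migrating the Device value to v2:
  attrs := null (not supplied -> null)
  seq := 100 (no value, default fills)
  audit.active := true
  audit.verified := false
  audit.latitude := 10.0
  audit.enabled := true
  id := -2
  title := "alpha"
  => decoded: {"attrs": null, "seq": 100, "audit": {"active": true, "verified": false, "latitude": 10.0, "enabled": true}, "id": -2, "title": "alpha"}
the other Device changes do not affect what is asked:
  field verified in record Meta: optional changed to required -> matters for Device compatibility verdicts, not for this value's decode

decoded: {"attrs": null, "seq": 100, "audit": {"active": true, "verified": false, "latitude": 10.0, "enabled": true}, "id": -2, "title": "alpha"}


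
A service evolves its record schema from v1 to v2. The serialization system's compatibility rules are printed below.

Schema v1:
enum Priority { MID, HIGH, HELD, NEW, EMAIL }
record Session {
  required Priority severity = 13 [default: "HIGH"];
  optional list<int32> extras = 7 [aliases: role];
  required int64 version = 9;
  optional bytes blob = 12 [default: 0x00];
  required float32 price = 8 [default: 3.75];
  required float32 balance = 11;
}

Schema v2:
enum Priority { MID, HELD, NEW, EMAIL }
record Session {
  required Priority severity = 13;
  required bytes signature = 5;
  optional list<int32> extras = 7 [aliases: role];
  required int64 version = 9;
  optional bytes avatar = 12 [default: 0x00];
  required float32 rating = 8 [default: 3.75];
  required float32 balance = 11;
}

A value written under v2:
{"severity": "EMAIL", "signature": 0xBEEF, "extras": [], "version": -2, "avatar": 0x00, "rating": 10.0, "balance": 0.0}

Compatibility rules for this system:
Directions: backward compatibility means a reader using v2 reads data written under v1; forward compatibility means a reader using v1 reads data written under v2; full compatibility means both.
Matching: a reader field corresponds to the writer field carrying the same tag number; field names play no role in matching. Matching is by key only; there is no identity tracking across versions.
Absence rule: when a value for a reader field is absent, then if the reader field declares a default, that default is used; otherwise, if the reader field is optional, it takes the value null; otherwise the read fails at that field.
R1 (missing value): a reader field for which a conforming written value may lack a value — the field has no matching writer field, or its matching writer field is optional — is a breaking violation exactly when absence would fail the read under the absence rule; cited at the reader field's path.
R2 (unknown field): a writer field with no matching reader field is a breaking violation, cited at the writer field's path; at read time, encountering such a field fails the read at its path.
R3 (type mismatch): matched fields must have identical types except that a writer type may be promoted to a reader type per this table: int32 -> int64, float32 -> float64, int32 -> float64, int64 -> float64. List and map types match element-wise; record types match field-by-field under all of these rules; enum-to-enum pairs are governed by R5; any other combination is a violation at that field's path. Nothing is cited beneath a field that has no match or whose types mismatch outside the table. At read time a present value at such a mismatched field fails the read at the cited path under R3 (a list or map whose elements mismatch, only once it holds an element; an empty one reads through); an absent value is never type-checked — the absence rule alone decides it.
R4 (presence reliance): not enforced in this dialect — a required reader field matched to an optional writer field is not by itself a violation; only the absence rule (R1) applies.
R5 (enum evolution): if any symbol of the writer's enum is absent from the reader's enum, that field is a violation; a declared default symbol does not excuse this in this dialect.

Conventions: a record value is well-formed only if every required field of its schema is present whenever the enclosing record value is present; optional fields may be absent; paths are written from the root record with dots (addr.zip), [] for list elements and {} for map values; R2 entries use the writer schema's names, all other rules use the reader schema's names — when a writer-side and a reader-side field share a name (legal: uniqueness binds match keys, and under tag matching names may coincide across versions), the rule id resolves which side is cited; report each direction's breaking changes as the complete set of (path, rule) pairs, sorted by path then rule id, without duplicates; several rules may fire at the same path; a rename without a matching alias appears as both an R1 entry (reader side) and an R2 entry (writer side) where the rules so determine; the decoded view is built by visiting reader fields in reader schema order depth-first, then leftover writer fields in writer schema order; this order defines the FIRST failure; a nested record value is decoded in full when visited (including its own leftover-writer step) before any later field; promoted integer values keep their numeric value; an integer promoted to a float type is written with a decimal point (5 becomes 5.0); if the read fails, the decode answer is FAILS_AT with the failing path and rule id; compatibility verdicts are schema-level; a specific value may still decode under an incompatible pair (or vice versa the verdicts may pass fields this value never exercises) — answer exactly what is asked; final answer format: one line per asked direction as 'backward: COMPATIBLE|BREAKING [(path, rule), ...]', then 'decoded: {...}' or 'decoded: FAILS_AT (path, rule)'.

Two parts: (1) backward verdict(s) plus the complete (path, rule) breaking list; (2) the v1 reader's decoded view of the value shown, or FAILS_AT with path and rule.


arrows below run writer -> reader for Session
backward pass over Session, reader schema v2, writer schema v1:
  writer required, Priority -> Priority: reader severity maps from writer severity
  no writer field matches reader signature
  writer optional, list<int32> -> list<int32>: reader extras maps from writer extras
  writer required, int64 -> int64: reader version maps from writer version
  writer optional, bytes -> bytes: reader avatar maps from writer blob
  writer required, float32 -> float32: reader rating maps from writer price
  writer required, float32 -> float32: reader balance maps from writer balance
  rule R5 violated at severity
  rule R1 violated at signature
  => backward verdict for Session: BREAKING, 2 violation(s)
decode walk for Session under reader schema v1:
  severity := "EMAIL"
  extras := []
  version := -2
  blob := 0x00 (from writer avatar)
  price := 10.0 (from writer rating)
  balance := 0.0
  read fails at signature under R2 (unknown field)
  => FAILS_AT (signature, R2)
checking off the Session differences that do not matter here:
  renamed field price to rating in record Session -> no rule fires on it in Session's dialect; the asked verdict holds
  renamed field blob to avatar in record Session -> no rule fires on it in Session's dialect; the asked verdict holds

backward: BREAKING [(severity, R5), (signature, R1)]; decoded: FAILS_AT (signature, R2)


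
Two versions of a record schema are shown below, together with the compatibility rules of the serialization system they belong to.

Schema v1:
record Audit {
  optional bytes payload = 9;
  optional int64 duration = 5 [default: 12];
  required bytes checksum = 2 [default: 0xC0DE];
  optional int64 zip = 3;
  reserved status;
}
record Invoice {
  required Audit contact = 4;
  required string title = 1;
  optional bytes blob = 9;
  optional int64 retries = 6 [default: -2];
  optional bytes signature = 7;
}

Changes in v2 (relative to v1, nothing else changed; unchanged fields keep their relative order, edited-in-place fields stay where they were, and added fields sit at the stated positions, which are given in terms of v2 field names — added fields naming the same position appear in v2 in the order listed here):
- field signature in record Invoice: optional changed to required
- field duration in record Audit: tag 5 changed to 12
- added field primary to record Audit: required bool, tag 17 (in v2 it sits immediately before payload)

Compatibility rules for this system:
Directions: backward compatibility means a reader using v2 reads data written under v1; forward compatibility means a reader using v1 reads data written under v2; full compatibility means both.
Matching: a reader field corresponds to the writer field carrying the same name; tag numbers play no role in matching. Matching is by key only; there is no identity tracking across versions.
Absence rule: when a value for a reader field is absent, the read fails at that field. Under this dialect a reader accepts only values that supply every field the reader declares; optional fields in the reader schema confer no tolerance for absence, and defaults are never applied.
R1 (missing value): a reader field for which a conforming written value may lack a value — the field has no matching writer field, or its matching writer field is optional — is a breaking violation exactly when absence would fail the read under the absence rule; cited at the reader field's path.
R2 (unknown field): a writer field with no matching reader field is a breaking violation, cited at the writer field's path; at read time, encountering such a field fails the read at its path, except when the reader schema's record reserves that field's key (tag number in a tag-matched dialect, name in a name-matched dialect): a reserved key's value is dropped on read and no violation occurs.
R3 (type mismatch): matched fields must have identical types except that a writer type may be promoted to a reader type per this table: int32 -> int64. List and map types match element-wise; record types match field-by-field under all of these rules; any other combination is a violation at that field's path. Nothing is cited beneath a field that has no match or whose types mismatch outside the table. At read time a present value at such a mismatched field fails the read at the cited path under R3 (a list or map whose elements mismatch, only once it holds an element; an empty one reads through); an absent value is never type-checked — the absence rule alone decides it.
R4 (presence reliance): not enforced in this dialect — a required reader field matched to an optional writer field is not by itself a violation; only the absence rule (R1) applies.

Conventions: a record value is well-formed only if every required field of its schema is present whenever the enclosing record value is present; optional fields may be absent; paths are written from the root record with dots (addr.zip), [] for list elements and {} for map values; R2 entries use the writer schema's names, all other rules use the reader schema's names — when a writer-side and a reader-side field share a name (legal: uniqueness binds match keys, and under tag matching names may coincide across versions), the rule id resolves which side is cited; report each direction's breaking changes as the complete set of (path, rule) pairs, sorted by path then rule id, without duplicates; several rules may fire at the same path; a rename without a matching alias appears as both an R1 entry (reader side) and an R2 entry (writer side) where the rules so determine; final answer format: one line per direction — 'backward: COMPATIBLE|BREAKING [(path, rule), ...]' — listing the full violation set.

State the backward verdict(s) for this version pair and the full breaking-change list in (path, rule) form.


arrows below run writer -> reader for Invoice
backward analysis of Invoice with v2 as reader and v1 as writer:
  contact <- contact (Audit -> Audit, writer required)
  title <- title (string -> string, writer required)
  blob <- blob (bytes -> bytes, writer optional)
  retries <- retries (int64 -> int64, writer optional)
  signature <- signature (bytes -> bytes, writer optional)
  contact.primary: no writer match
  contact.payload <- contact.payload (bytes -> bytes, writer optional)
  contact.duration <- contact.duration (int64 -> int64, writer optional)
  contact.checksum <- contact.checksum (bytes -> bytes, writer required)
  contact.zip <- contact.zip (int64 -> int64, writer optional)
  breaking: (blob, R1)
  breaking: (contact.duration, R1)
  breaking: (contact.payload, R1)
  breaking: (contact.primary, R1)
  breaking: (contact.zip, R1)
  breaking: (retries, R1)
  breaking: (signature, R1)
  => backward verdict for Invoice: BREAKING, 7 violation(s)
the other Invoice changes do not affect what is asked:
  field signature in record Invoice: optional changed to required -> fires only in the forward direction of Invoice, which is not asked here
  field duration in record Audit: tag 5 changed to 12 -> fires no rule on Invoice, leaving the asked answer as it is

backward: BREAKING [(blob, R1), (contact.duration, R1), (contact.payload, R1), (contact.primary, R1), (contact.zip, R1), (retries, R1), (signature, R1)]


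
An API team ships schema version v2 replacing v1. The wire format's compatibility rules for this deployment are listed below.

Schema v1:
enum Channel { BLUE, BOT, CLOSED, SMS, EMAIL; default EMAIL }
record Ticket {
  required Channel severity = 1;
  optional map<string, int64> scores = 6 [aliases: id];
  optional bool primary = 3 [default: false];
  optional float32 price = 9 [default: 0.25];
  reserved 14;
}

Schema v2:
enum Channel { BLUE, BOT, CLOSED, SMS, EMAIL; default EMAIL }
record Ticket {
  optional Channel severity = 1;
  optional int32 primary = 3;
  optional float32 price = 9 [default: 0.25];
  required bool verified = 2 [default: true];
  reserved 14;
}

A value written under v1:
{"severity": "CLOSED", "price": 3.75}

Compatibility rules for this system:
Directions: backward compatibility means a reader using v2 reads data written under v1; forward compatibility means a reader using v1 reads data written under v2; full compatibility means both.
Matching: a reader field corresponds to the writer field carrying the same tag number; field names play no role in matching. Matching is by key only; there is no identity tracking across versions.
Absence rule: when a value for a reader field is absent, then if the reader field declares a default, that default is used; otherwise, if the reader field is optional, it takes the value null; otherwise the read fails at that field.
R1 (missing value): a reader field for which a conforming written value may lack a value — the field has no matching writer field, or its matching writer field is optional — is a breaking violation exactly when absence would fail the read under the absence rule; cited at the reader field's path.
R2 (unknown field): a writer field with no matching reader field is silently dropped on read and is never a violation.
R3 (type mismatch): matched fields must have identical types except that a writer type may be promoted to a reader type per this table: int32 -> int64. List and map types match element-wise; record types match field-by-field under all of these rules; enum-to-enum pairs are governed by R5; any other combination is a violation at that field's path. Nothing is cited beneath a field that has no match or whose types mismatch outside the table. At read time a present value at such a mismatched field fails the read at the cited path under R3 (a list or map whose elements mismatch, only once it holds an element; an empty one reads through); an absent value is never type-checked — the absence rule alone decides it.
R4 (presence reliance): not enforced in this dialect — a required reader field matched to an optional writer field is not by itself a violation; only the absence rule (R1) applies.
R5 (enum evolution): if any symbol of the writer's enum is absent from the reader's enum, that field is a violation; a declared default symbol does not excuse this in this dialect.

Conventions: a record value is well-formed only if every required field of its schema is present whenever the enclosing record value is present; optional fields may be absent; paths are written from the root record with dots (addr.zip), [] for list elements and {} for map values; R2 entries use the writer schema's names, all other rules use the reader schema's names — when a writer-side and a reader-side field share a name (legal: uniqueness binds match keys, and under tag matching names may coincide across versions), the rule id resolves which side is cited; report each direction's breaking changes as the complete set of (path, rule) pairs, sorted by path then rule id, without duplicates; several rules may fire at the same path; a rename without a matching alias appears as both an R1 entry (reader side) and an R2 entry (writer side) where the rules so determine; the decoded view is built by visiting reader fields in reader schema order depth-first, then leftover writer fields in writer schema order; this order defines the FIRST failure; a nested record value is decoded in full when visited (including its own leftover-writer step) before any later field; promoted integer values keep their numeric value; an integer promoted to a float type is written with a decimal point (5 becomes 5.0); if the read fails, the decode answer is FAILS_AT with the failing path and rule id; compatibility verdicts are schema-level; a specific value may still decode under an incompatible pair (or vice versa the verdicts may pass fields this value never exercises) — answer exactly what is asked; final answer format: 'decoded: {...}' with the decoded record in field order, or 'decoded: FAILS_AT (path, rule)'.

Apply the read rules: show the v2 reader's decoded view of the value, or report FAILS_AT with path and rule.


decoded: {"severity": "CLOSED", "primary": null, "price": 3.75, "verified": true}

in Ticket below, arrows point writer -> reader
decoding the Ticket value with the v2 reader:
  severity := "CLOSED"
  primary := null (not supplied -> null)
  price := 3.75
  verified := true (no value, default fills)
  => decoded: {"severity": "CLOSED", "primary": null, "price": 3.75, "verified": true}
the rest of the Ticket diff is inert for this question:
  field severity in record Ticket: required changed to optional -> shifts the Ticket verdicts, not this decode
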